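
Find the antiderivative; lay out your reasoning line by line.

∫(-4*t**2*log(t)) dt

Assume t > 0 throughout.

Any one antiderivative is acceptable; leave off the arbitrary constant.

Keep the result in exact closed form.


Step 1. Integrate ∫(-4*t**2*log(t)) dt by parts with u = log(t), dv = (-4*t**2) dt, so v = -4*t**3/3 [assuming t > 0]: now -4*t**3*log(t)/3 + ∫(4*t**2/3) dt.
Step 2. Evaluate the standard form: now -4*t**3*log(t)/3 + 4*t**3/9.
Answer: -4*t**3*log(t)/3 + 4*t**3/9.


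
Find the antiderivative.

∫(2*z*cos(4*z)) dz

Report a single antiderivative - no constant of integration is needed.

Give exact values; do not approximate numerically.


Answer: z*sin(4*z)/2 + cos(4*z)/8.


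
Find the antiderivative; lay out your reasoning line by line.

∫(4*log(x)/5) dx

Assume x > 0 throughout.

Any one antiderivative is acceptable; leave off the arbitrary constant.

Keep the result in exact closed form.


Step 1. Integrate ∫(4*log(x)/5) dx by parts with u = log(x), dv = (4/5) dx, so v = 4*x/5 [assuming x > 0]: now 4*x*log(x)/5 + ∫(-4/5) dx.
Step 2. Evaluate the standard form: now 4*x*log(x)/5 - 4*x/5.
Answer: 4*x*log(x)/5 - 4*x/5.


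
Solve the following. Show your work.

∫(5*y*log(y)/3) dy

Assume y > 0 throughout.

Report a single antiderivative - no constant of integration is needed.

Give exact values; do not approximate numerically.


Step 1. Integrate ∫(5*y*log(y)/3) dy by parts with u = log(y), dv = (5*y/3) dy, so v = 5*y**2/6 [assuming y > 0]: now 5*y**2*log(y)/6 + ∫(-5*y/6) dy.
Step 2. Evaluate the standard form: now 5*y**2*log(y)/6 - 5*y**2/12.
Answer: 5*y**2*log(y)/6 - 5*y**2/12.


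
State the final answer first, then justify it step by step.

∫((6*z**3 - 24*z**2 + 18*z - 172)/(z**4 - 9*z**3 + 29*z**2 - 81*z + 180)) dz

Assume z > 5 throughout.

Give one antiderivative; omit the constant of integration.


The answer is 2*log(z - 5) + 4*log(z - 4) + 4*atan(z/3)/3.
Step 1. Decompose ∫((6*z**3 - 24*z**2 + 18*z - 172)/(z**4 - 9*z**3 + 29*z**2 - 81*z + 180)) dz by partial fractions, (6*z**3 - 24*z**2 + 18*z - 172)/(z**4 - 9*z**3 + 29*z**2 - 81*z + 180) = 4/(z**2 + 9) + 4/(z - 4) + 2/(z - 5): now ∫(2/(z - 5)) dz + ∫(4/(z - 4)) dz + ∫(4/(z**2 + 9)) dz.
Step 2. Evaluate the standard form [assuming z > 4]: now 4*log(z - 4) + ∫(2/(z - 5)) dz + ∫(4/(z**2 + 9)) dz.
Step 3. Evaluate the standard form [assuming z > 5]: now 2*log(z - 5) + 4*log(z - 4) + ∫(4/(z**2 + 9)) dz.
Step 4. Evaluate the standard form: now 2*log(z - 5) + 4*log(z - 4) + 4*atan(z/3)/3.
Answer: 2*log(z - 5) + 4*log(z - 4) + 4*atan(z/3)/3.


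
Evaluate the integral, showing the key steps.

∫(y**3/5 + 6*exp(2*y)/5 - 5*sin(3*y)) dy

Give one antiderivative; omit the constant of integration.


Step 1. Rewrite: now ∫(y**3/5) dy + ∫(6*exp(2*y)/5) dy + ∫(-5*sin(3*y)) dy.
Step 2. Evaluate the standard form: now 5*cos(3*y)/3 + ∫(y**3/5) dy + ∫(6*exp(2*y)/5) dy.
Step 3. Evaluate the standard form: now y**4/20 + 5*cos(3*y)/3 + ∫(6*exp(2*y)/5) dy.
Step 4. Evaluate the standard form: now y**4/20 + 3*exp(2*y)/5 + 5*cos(3*y)/3.
Answer: y**4/20 + 3*exp(2*y)/5 + 5*cos(3*y)/3.


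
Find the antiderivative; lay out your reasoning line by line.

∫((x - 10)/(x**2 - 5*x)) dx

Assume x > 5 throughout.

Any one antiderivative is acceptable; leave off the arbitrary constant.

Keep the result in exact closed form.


Step 1. Decompose ∫((x - 10)/(x**2 - 5*x)) dx by partial fractions, (x - 10)/(x**2 - 5*x) = -1/(x - 5) + 2/x: now ∫(2/x) dx + ∫(-1/(x - 5)) dx.
Step 2. Evaluate the standard form [assuming x > 0]: now 2*log(x) + ∫(-1/(x - 5)) dx.
Step 3. Evaluate the standard form [assuming x > 5]: now 2*log(x) - log(x - 5).
Answer: 2*log(x) - log(x - 5).


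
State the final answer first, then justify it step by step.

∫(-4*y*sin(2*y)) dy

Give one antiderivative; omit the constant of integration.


The answer is 2*y*cos(2*y) - sin(2*y).
Step 1. Integrate ∫(-4*y*sin(2*y)) dy by parts with u = y, dv = (-4*sin(2*y)) dy, so v = 2*cos(2*y): now 2*y*cos(2*y) + ∫(-2*cos(2*y)) dy.
Step 2. Evaluate the standard form: now 2*y*cos(2*y) - sin(2*y).
Answer: 2*y*cos(2*y) - sin(2*y).


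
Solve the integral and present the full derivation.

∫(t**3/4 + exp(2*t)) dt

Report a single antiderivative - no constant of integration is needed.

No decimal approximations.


Step 1. Rewrite: now ∫(t**3/4) dt + ∫(exp(2*t)) dt.
Step 2. Evaluate the standard form: now t**4/16 + ∫(exp(2*t)) dt.
Step 3. Evaluate the standard form: now t**4/16 + exp(2*t)/2.
Answer: t**4/16 + exp(2*t)/2.


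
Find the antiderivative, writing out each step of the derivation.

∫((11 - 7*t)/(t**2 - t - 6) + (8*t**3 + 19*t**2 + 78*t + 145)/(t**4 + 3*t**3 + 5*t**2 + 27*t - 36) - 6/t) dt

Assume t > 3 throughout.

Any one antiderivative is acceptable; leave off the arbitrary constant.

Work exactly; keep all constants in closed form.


Step 1. Rewrite: now ∫(-6/t) dt + ∫((11 - 7*t)/(t**2 - t - 6)) dt + ∫((8*t**3 + 19*t**2 + 78*t + 145)/(t**4 + 3*t**3 + 5*t**2 + 27*t - 36)) dt.
Step 2. Decompose ∫((8*t**3 + 19*t**2 + 78*t + 145)/(t**4 + 3*t**3 + 5*t**2 + 27*t - 36)) dt by partial fractions, (8*t**3 + 19*t**2 + 78*t + 145)/(t**4 + 3*t**3 + 5*t**2 + 27*t - 36) = 2/(t**2 + 9) + 3/(t + 4) + 5/(t - 1): now ∫(-6/t) dt + ∫((11 - 7*t)/(t**2 - t - 6)) dt + ∫(5/(t - 1)) dt + ∫(3/(t + 4)) dt + ∫(2/(t**2 + 9)) dt.
Step 3. Evaluate the standard form [assuming t > 1]: now 5*log(t - 1) + ∫(-6/t) dt + ∫((11 - 7*t)/(t**2 - t - 6)) dt + ∫(3/(t + 4)) dt + ∫(2/(t**2 + 9)) dt.
Step 4. Evaluate the standard form [assuming t > -4]: now 5*log(t - 1) + 3*log(t + 4) + ∫(-6/t) dt + ∫((11 - 7*t)/(t**2 - t - 6)) dt + ∫(2/(t**2 + 9)) dt.
Step 5. Evaluate the standard form: now 5*log(t - 1) + 3*log(t + 4) + 2*atan(t/3)/3 + ∫(-6/t) dt + ∫((11 - 7*t)/(t**2 - t - 6)) dt.
Step 6. Decompose ∫((11 - 7*t)/(t**2 - t - 6)) dt by partial fractions, (11 - 7*t)/(t**2 - t - 6) = -5/(t + 2) - 2/(t - 3): now 5*log(t - 1) + 3*log(t + 4) + 2*atan(t/3)/3 + ∫(-6/t) dt + ∫(-2/(t - 3)) dt + ∫(-5/(t + 2)) dt.
Step 7. Evaluate the standard form [assuming t > -2]: now 5*log(t - 1) - 5*log(t + 2) + 3*log(t + 4) + 2*atan(t/3)/3 + ∫(-6/t) dt + ∫(-2/(t - 3)) dt.
Step 8. Evaluate the standard form [assuming t > 3]: now -2*log(t - 3) + 5*log(t - 1) - 5*log(t + 2) + 3*log(t + 4) + 2*atan(t/3)/3 + ∫(-6/t) dt.
Step 9. Evaluate the standard form [assuming t > 0]: now -6*log(t) - 2*log(t - 3) + 5*log(t - 1) - 5*log(t + 2) + 3*log(t + 4) + 2*atan(t/3)/3.
Answer: -6*log(t) - 2*log(t - 3) + 5*log(t - 1) - 5*log(t + 2) + 3*log(t + 4) + 2*atan(t/3)/3.


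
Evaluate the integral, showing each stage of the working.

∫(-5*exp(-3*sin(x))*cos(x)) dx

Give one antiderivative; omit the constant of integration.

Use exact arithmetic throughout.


Step 1. Substitute u = sin(x), turning ∫(-5*exp(-3*sin(x))*cos(x)) dx into ∫(-5*exp(-3*u)) du: now ∫(-5*exp(-3*u)) du.
Step 2. Evaluate the standard form: now 5*exp(-3*u)/3.
Step 3. Substitute back u = sin(x): now 5*exp(-3*sin(x))/3.
Answer: 5*exp(-3*sin(x))/3.


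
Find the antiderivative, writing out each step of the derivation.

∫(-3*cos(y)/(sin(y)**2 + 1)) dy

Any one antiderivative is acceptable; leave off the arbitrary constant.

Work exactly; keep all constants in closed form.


Step 1. Substitute u = sin(y), turning ∫(-3*cos(y)/(sin(y)**2 + 1)) dy into ∫(-3/(u**2 + 1)) du: now ∫(-3/(u**2 + 1)) du.
Step 2. Evaluate the standard form: now -3*atan(u).
Step 3. Substitute back u = sin(y): now -3*atan(sin(y)).
Answer: -3*atan(sin(y)).


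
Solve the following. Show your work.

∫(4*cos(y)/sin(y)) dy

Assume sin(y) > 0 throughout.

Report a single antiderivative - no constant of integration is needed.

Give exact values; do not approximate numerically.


Step 1. Substitute u = sin(y), turning ∫(4*cos(y)/sin(y)) dy into ∫(4/u) du: now ∫(4/u) du.
Step 2. Evaluate the standard form [assuming u > 0]: now 4*log(u).
Step 3. Substitute back u = sin(y): now 4*log(sin(y)).
Answer: 4*log(sin(y)).


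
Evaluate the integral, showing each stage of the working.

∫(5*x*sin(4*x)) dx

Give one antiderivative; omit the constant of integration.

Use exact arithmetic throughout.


Step 1. Integrate ∫(5*x*sin(4*x)) dx by parts with u = x, dv = (5*sin(4*x)) dx, so v = -5*cos(4*x)/4: now -5*x*cos(4*x)/4 + ∫(5*cos(4*x)/4) dx.
Step 2. Evaluate the standard form: now -5*x*cos(4*x)/4 + 5*sin(4*x)/16.
Answer: -5*x*cos(4*x)/4 + 5*sin(4*x)/16.


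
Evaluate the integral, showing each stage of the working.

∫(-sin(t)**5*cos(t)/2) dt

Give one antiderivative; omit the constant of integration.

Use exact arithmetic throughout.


Step 1. Substitute u = sin(t), turning ∫(-sin(t)**5*cos(t)/2) dt into ∫(-u**5/2) du: now ∫(-u**5/2) du.
Step 2. Evaluate the standard form: now -u**6/12.
Step 3. Substitute back u = sin(t): now -sin(t)**6/12.
Answer: -sin(t)**6/12.


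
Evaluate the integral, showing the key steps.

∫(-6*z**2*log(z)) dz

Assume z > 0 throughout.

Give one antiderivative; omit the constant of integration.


Step 1. Integrate ∫(-6*z**2*log(z)) dz by parts with u = log(z), dv = (-6*z**2) dz, so v = -2*z**3 [assuming z > 0]: now -2*z**3*log(z) + ∫(2*z**2) dz.
Step 2. Evaluate the standard form: now -2*z**3*log(z) + 2*z**3/3.
Answer: -2*z**3*log(z) + 2*z**3/3.


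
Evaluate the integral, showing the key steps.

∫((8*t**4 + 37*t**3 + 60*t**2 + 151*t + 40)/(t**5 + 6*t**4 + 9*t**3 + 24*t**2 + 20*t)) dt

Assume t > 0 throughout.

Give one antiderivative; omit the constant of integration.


Step 1. Decompose ∫((8*t**4 + 37*t**3 + 60*t**2 + 151*t + 40)/(t**5 + 6*t**4 + 9*t**3 + 24*t**2 + 20*t)) dt by partial fractions, (8*t**4 + 37*t**3 + 60*t**2 + 151*t + 40)/(t**5 + 6*t**4 + 9*t**3 + 24*t**2 + 20*t) = 3/(t**2 + 4) + 2/(t + 5) + 4/(t + 1) + 2/t: now ∫(2/t) dt + ∫(4/(t + 1)) dt + ∫(2/(t + 5)) dt + ∫(3/(t**2 + 4)) dt.
Step 2. Evaluate the standard form [assuming t > 0]: now 2*log(t) + ∫(4/(t + 1)) dt + ∫(2/(t + 5)) dt + ∫(3/(t**2 + 4)) dt.
Step 3. Evaluate the standard form [assuming t > -5]: now 2*log(t) + 2*log(t + 5) + ∫(4/(t + 1)) dt + ∫(3/(t**2 + 4)) dt.
Step 4. Evaluate the standard form [assuming t > -1]: now 2*log(t) + 4*log(t + 1) + 2*log(t + 5) + ∫(3/(t**2 + 4)) dt.
Step 5. Evaluate the standard form: now 2*log(t) + 4*log(t + 1) + 2*log(t + 5) + 3*atan(t/2)/2.
Answer: 2*log(t) + 4*log(t + 1) + 2*log(t + 5) + 3*atan(t/2)/2.


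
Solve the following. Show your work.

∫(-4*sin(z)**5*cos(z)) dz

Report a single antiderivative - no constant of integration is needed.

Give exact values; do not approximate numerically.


Step 1. Substitute u = sin(z), turning ∫(-4*sin(z)**5*cos(z)) dz into ∫(-4*u**5) du: now ∫(-4*u**5) du.
Step 2. Evaluate the standard form: now -2*u**6/3.
Step 3. Substitute back u = sin(z): now -2*sin(z)**6/3.
Answer: -2*sin(z)**6/3.


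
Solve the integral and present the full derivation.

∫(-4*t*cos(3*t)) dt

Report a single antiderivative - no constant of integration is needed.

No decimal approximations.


Step 1. Integrate ∫(-4*t*cos(3*t)) dt by parts with u = t, dv = (-4*cos(3*t)) dt, so v = -4*sin(3*t)/3: now -4*t*sin(3*t)/3 + ∫(4*sin(3*t)/3) dt.
Step 2. Evaluate the standard form: now -4*t*sin(3*t)/3 - 4*cos(3*t)/9.
Answer: -4*t*sin(3*t)/3 - 4*cos(3*t)/9.


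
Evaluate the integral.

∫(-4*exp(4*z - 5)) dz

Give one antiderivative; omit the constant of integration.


Answer: -exp(4*z - 5).


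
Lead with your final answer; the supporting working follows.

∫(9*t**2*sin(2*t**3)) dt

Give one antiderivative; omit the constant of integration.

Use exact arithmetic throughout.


The answer is -3*cos(2*t**3)/2.
Step 1. Substitute u = t**3, turning ∫(9*t**2*sin(2*t**3)) dt into ∫(3*sin(2*u)) du: now ∫(3*sin(2*u)) du.
Step 2. Evaluate the standard form: now -3*cos(2*u)/2.
Step 3. Substitute back u = t**3: now -3*cos(2*t**3)/2.
Answer: -3*cos(2*t**3)/2.


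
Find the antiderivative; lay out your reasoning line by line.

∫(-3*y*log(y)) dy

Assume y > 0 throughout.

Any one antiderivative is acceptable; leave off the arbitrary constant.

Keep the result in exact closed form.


Step 1. Integrate ∫(-3*y*log(y)) dy by parts with u = log(y), dv = (-3*y) dy, so v = -3*y**2/2 [assuming y > 0]: now -3*y**2*log(y)/2 + ∫(3*y/2) dy.
Step 2. Evaluate the standard form: now -3*y**2*log(y)/2 + 3*y**2/4.
Answer: -3*y**2*log(y)/2 + 3*y**2/4.


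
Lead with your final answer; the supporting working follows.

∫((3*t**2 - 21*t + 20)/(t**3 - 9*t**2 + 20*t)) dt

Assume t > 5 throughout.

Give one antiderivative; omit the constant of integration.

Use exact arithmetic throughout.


The answer is log(t) - 2*log(t - 5) + 4*log(t - 4).
Step 1. Decompose ∫((3*t**2 - 21*t + 20)/(t**3 - 9*t**2 + 20*t)) dt by partial fractions, (3*t**2 - 21*t + 20)/(t**3 - 9*t**2 + 20*t) = 4/(t - 4) - 2/(t - 5) + 1/t: now ∫(1/t) dt + ∫(-2/(t - 5)) dt + ∫(4/(t - 4)) dt.
Step 2. Evaluate the standard form [assuming t > 5]: now -2*log(t - 5) + ∫(1/t) dt + ∫(4/(t - 4)) dt.
Step 3. Evaluate the standard form [assuming t > 4]: now -2*log(t - 5) + 4*log(t - 4) + ∫(1/t) dt.
Step 4. Evaluate the standard form [assuming t > 0]: now log(t) - 2*log(t - 5) + 4*log(t - 4).
Answer: log(t) - 2*log(t - 5) + 4*log(t - 4).


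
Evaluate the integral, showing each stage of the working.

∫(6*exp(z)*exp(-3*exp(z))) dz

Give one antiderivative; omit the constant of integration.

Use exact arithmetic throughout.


Step 1. Substitute u = exp(z), turning ∫(6*exp(z)*exp(-3*exp(z))) dz into ∫(6*exp(-3*u)) du: now ∫(6*exp(-3*u)) du.
Step 2. Evaluate the standard form: now -2*exp(-3*u).
Step 3. Substitute back u = exp(z): now -2*exp(-3*exp(z)).
Answer: -2*exp(-3*exp(z)).


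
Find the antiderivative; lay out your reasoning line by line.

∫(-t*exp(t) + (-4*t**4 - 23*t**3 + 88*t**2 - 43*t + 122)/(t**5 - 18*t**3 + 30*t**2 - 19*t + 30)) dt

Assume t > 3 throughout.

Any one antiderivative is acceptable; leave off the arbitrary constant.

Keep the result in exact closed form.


Step 1. Rewrite: now ∫(-t*exp(t)) dt + ∫((-4*t**4 - 23*t**3 + 88*t**2 - 43*t + 122)/(t**5 - 18*t**3 + 30*t**2 - 19*t + 30)) dt.
Step 2. Decompose ∫((-4*t**4 - 23*t**3 + 88*t**2 - 43*t + 122)/(t**5 - 18*t**3 + 30*t**2 - 19*t + 30)) dt by partial fractions, (-4*t**4 - 23*t**3 + 88*t**2 - 43*t + 122)/(t**5 - 18*t**3 + 30*t**2 - 19*t + 30) = 1/(t**2 + 1) + 2/(t + 5) - 4/(t - 2) - 2/(t - 3): now ∫(-t*exp(t)) dt + ∫(-2/(t - 3)) dt + ∫(-4/(t - 2)) dt + ∫(2/(t + 5)) dt + ∫(1/(t**2 + 1)) dt.
Step 3. Evaluate the standard form [assuming t > 2]: now -4*log(t - 2) + ∫(-t*exp(t)) dt + ∫(-2/(t - 3)) dt + ∫(2/(t + 5)) dt + ∫(1/(t**2 + 1)) dt.
Step 4. Evaluate the standard form [assuming t > 3]: now -2*log(t - 3) - 4*log(t - 2) + ∫(-t*exp(t)) dt + ∫(2/(t + 5)) dt + ∫(1/(t**2 + 1)) dt.
Step 5. Evaluate the standard form [assuming t > -5]: now -2*log(t - 3) - 4*log(t - 2) + 2*log(t + 5) + ∫(-t*exp(t)) dt + ∫(1/(t**2 + 1)) dt.
Step 6. Evaluate the standard form: now -2*log(t - 3) - 4*log(t - 2) + 2*log(t + 5) + atan(t) + ∫(-t*exp(t)) dt.
Step 7. Integrate ∫(-t*exp(t)) dt by parts with u = t, dv = (-exp(t)) dt, so v = -exp(t): now -t*exp(t) - 2*log(t - 3) - 4*log(t - 2) + 2*log(t + 5) + atan(t) + ∫(exp(t)) dt.
Step 8. Evaluate the standard form: now -t*exp(t) + exp(t) - 2*log(t - 3) - 4*log(t - 2) + 2*log(t + 5) + atan(t).
Answer: -t*exp(t) + exp(t) - 2*log(t - 3) - 4*log(t - 2) + 2*log(t + 5) + atan(t).


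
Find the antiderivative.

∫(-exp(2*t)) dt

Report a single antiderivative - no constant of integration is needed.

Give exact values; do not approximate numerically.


Answer: -exp(2*t)/2.


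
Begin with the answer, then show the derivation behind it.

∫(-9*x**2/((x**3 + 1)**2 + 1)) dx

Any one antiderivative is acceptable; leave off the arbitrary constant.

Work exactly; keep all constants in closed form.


The answer is -3*atan(x**3 + 1).
Step 1. Substitute u = x**3 + 1, turning ∫(-9*x**2/((x**3 + 1)**2 + 1)) dx into ∫(-3/(u**2 + 1)) du: now ∫(-3/(u**2 + 1)) du.
Step 2. Evaluate the standard form: now -3*atan(u).
Step 3. Substitute back u = x**3 + 1: now -3*atan(x**3 + 1).
Answer: -3*atan(x**3 + 1).


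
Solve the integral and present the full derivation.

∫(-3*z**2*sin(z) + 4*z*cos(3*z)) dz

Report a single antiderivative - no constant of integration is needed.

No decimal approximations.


Step 1. Rewrite: now ∫(4*z*cos(3*z)) dz + ∫(-3*z**2*sin(z)) dz.
Step 2. Integrate ∫(-3*z**2*sin(z)) dz by parts with u = z**2, dv = (-3*sin(z)) dz, so v = 3*cos(z): now 3*z**2*cos(z) + ∫(-6*z*cos(z)) dz + ∫(4*z*cos(3*z)) dz.
Step 3. Integrate ∫(-6*z*cos(z)) dz by parts with u = z, dv = (-6*cos(z)) dz, so v = -6*sin(z): now 3*z**2*cos(z) - 6*z*sin(z) + ∫(4*z*cos(3*z)) dz + ∫(6*sin(z)) dz.
Step 4. Evaluate the standard form: now 3*z**2*cos(z) - 6*z*sin(z) - 6*cos(z) + ∫(4*z*cos(3*z)) dz.
Step 5. Integrate ∫(4*z*cos(3*z)) dz by parts with u = z, dv = (4*cos(3*z)) dz, so v = 4*sin(3*z)/3: now 3*z**2*cos(z) - 6*z*sin(z) + 4*z*sin(3*z)/3 - 6*cos(z) + ∫(-4*sin(3*z)/3) dz.
Step 6. Evaluate the standard form: now 3*z**2*cos(z) - 6*z*sin(z) + 4*z*sin(3*z)/3 - 6*cos(z) + 4*cos(3*z)/9.
Answer: 3*z**2*cos(z) - 6*z*sin(z) + 4*z*sin(3*z)/3 - 6*cos(z) + 4*cos(3*z)/9.


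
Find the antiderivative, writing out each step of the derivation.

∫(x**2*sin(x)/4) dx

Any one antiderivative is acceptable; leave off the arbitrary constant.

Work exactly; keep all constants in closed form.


Step 1. Integrate ∫(x**2*sin(x)/4) dx by parts with u = x**2, dv = (sin(x)/4) dx, so v = -cos(x)/4: now -x**2*cos(x)/4 + ∫(x*cos(x)/2) dx.
Step 2. Integrate ∫(x*cos(x)/2) dx by parts with u = x, dv = (cos(x)/2) dx, so v = sin(x)/2: now -x**2*cos(x)/4 + x*sin(x)/2 + ∫(-sin(x)/2) dx.
Step 3. Evaluate the standard form: now -x**2*cos(x)/4 + x*sin(x)/2 + cos(x)/2.
Answer: -x**2*cos(x)/4 + x*sin(x)/2 + cos(x)/2.


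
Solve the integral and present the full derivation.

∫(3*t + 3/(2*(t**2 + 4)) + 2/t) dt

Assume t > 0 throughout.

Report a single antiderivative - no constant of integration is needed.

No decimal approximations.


Step 1. Rewrite: now ∫(2/t) dt + ∫(3*t) dt + ∫(3/(2*(t**2 + 4))) dt.
Step 2. Evaluate the standard form [assuming t > 0]: now 2*log(t) + ∫(3*t) dt + ∫(3/(2*(t**2 + 4))) dt.
Step 3. Evaluate the standard form: now 3*t**2/2 + 2*log(t) + ∫(3/(2*(t**2 + 4))) dt.
Step 4. Evaluate the standard form: now 3*t**2/2 + 2*log(t) + 3*atan(t/2)/4.
Answer: 3*t**2/2 + 2*log(t) + 3*atan(t/2)/4.


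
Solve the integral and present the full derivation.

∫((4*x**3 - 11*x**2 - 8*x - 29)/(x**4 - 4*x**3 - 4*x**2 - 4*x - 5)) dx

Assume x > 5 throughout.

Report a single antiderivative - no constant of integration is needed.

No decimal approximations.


Step 1. Decompose ∫((4*x**3 - 11*x**2 - 8*x - 29)/(x**4 - 4*x**3 - 4*x**2 - 4*x - 5)) dx by partial fractions, (4*x**3 - 11*x**2 - 8*x - 29)/(x**4 - 4*x**3 - 4*x**2 - 4*x - 5) = 3/(x**2 + 1) + 3/(x + 1) + 1/(x - 5): now ∫(1/(x - 5)) dx + ∫(3/(x + 1)) dx + ∫(3/(x**2 + 1)) dx.
Step 2. Evaluate the standard form [assuming x > 5]: now log(x - 5) + ∫(3/(x + 1)) dx + ∫(3/(x**2 + 1)) dx.
Step 3. Evaluate the standard form [assuming x > -1]: now log(x - 5) + 3*log(x + 1) + ∫(3/(x**2 + 1)) dx.
Step 4. Evaluate the standard form: now log(x - 5) + 3*log(x + 1) + 3*atan(x).
Answer: log(x - 5) + 3*log(x + 1) + 3*atan(x).


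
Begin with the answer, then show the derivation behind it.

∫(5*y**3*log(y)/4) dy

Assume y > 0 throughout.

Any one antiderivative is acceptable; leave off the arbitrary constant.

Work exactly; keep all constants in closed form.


The answer is 5*y**4*log(y)/16 - 5*y**4/64.
Step 1. Integrate ∫(5*y**3*log(y)/4) dy by parts with u = log(y), dv = (5*y**3/4) dy, so v = 5*y**4/16 [assuming y > 0]: now 5*y**4*log(y)/16 + ∫(-5*y**3/16) dy.
Step 2. Evaluate the standard form: now 5*y**4*log(y)/16 - 5*y**4/64.
Answer: 5*y**4*log(y)/16 - 5*y**4/64.


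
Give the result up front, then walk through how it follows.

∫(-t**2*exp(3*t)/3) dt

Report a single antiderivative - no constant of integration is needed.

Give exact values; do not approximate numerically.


The answer is -t**2*exp(3*t)/9 + 2*t*exp(3*t)/27 - 2*exp(3*t)/81.
Step 1. Integrate ∫(-t**2*exp(3*t)/3) dt by parts with u = t**2, dv = (-exp(3*t)/3) dt, so v = -exp(3*t)/9: now -t**2*exp(3*t)/9 + ∫(2*t*exp(3*t)/9) dt.
Step 2. Integrate ∫(2*t*exp(3*t)/9) dt by parts with u = t, dv = (2*exp(3*t)/9) dt, so v = 2*exp(3*t)/27: now -t**2*exp(3*t)/9 + 2*t*exp(3*t)/27 + ∫(-2*exp(3*t)/27) dt.
Step 3. Evaluate the standard form: now -t**2*exp(3*t)/9 + 2*t*exp(3*t)/27 - 2*exp(3*t)/81.
Answer: -t**2*exp(3*t)/9 + 2*t*exp(3*t)/27 - 2*exp(3*t)/81.


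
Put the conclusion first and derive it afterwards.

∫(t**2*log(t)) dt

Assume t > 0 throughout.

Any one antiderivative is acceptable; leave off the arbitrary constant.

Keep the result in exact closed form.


The answer is t**3*log(t)/3 - t**3/9.
Step 1. Integrate ∫(t**2*log(t)) dt by parts with u = log(t), dv = (t**2) dt, so v = t**3/3 [assuming t > 0]: now t**3*log(t)/3 + ∫(-t**2/3) dt.
Step 2. Evaluate the standard form: now t**3*log(t)/3 - t**3/9.
Answer: t**3*log(t)/3 - t**3/9.


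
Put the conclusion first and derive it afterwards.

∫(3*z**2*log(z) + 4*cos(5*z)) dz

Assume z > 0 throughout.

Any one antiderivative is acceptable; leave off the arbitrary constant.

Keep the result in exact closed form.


The answer is z**3*log(z) - z**3/3 + 4*sin(5*z)/5.
Step 1. Rewrite: now ∫(3*z**2*log(z)) dz + ∫(4*cos(5*z)) dz.
Step 2. Integrate ∫(3*z**2*log(z)) dz by parts with u = log(z), dv = (3*z**2) dz, so v = z**3 [assuming z > 0]: now z**3*log(z) + ∫(-z**2) dz + ∫(4*cos(5*z)) dz.
Step 3. Evaluate the standard form: now z**3*log(z) - z**3/3 + ∫(4*cos(5*z)) dz.
Step 4. Evaluate the standard form: now z**3*log(z) - z**3/3 + 4*sin(5*z)/5.
Answer: z**3*log(z) - z**3/3 + 4*sin(5*z)/5.


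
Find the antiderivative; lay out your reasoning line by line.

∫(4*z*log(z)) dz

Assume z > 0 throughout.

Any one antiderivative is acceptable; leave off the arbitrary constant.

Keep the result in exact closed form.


Step 1. Integrate ∫(4*z*log(z)) dz by parts with u = log(z), dv = (4*z) dz, so v = 2*z**2 [assuming z > 0]: now 2*z**2*log(z) + ∫(-2*z) dz.
Step 2. Evaluate the standard form: now 2*z**2*log(z) - z**2.
Answer: 2*z**2*log(z) - z**2.


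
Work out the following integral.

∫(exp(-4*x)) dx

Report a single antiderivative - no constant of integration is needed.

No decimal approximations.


Answer: -exp(-4*x)/4.


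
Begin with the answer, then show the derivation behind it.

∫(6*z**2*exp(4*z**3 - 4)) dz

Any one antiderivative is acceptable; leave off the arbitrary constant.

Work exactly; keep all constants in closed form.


The answer is exp(4*z**3 - 4)/2.
Step 1. Substitute u = z**3 - 1, turning ∫(6*z**2*exp(4*z**3 - 4)) dz into ∫(2*exp(4*u)) du: now ∫(2*exp(4*u)) du.
Step 2. Evaluate the standard form: now exp(4*u)/2.
Step 3. Substitute back u = z**3 - 1: now exp(4*z**3 - 4)/2.
Answer: exp(4*z**3 - 4)/2.


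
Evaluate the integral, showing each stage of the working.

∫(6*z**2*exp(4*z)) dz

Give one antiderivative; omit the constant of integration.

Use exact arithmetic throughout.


Step 1. Integrate ∫(6*z**2*exp(4*z)) dz by parts with u = z**2, dv = (6*exp(4*z)) dz, so v = 3*exp(4*z)/2: now 3*z**2*exp(4*z)/2 + ∫(-3*z*exp(4*z)) dz.
Step 2. Integrate ∫(-3*z*exp(4*z)) dz by parts with u = z, dv = (-3*exp(4*z)) dz, so v = -3*exp(4*z)/4: now 3*z**2*exp(4*z)/2 - 3*z*exp(4*z)/4 + ∫(3*exp(4*z)/4) dz.
Step 3. Evaluate the standard form: now 3*z**2*exp(4*z)/2 - 3*z*exp(4*z)/4 + 3*exp(4*z)/16.
Answer: 3*z**2*exp(4*z)/2 - 3*z*exp(4*z)/4 + 3*exp(4*z)/16.


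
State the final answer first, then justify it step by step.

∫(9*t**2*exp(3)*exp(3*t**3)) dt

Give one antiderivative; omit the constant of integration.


The answer is exp(3*t**3 + 3).
Step 1. Substitute u = t**3 + 1, turning ∫(9*t**2*exp(3)*exp(3*t**3)) dt into ∫(3*exp(3*u)) du: now ∫(3*exp(3*u)) du.
Step 2. Evaluate the standard form: now exp(3*u).
Step 3. Substitute back u = t**3 + 1: now exp(3*t**3 + 3).
Answer: exp(3*t**3 + 3).


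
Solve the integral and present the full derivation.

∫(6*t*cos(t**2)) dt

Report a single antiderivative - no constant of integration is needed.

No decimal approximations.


Step 1. Substitute u = t**2, turning ∫(6*t*cos(t**2)) dt into ∫(3*cos(u)) du: now ∫(3*cos(u)) du.
Step 2. Evaluate the standard form: now 3*sin(u).
Step 3. Substitute back u = t**2: now 3*sin(t**2).
Answer: 3*sin(t**2).


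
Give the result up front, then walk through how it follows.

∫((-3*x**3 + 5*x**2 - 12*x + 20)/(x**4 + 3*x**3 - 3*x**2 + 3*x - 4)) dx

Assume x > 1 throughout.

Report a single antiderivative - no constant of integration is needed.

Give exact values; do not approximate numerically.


The answer is log(x - 1) - 4*log(x + 4) - 3*atan(x).
Step 1. Decompose ∫((-3*x**3 + 5*x**2 - 12*x + 20)/(x**4 + 3*x**3 - 3*x**2 + 3*x - 4)) dx by partial fractions, (-3*x**3 + 5*x**2 - 12*x + 20)/(x**4 + 3*x**3 - 3*x**2 + 3*x - 4) = -3/(x**2 + 1) - 4/(x + 4) + 1/(x - 1): now ∫(1/(x - 1)) dx + ∫(-4/(x + 4)) dx + ∫(-3/(x**2 + 1)) dx.
Step 2. Evaluate the standard form [assuming x > -4]: now -4*log(x + 4) + ∫(1/(x - 1)) dx + ∫(-3/(x**2 + 1)) dx.
Step 3. Evaluate the standard form [assuming x > 1]: now log(x - 1) - 4*log(x + 4) + ∫(-3/(x**2 + 1)) dx.
Step 4. Evaluate the standard form: now log(x - 1) - 4*log(x + 4) - 3*atan(x).
Answer: log(x - 1) - 4*log(x + 4) - 3*atan(x).


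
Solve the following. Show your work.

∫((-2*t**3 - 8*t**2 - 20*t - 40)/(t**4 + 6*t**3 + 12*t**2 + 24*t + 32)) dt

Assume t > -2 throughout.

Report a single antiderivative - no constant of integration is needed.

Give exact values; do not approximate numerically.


Step 1. Decompose ∫((-2*t**3 - 8*t**2 - 20*t - 40)/(t**4 + 6*t**3 + 12*t**2 + 24*t + 32)) dt by partial fractions, (-2*t**3 - 8*t**2 - 20*t - 40)/(t**4 + 6*t**3 + 12*t**2 + 24*t + 32) = -2/(t**2 + 4) - 1/(t + 4) - 1/(t + 2): now ∫(-1/(t + 2)) dt + ∫(-1/(t + 4)) dt + ∫(-2/(t**2 + 4)) dt.
Step 2. Evaluate the standard form [assuming t > -4]: now -log(t + 4) + ∫(-1/(t + 2)) dt + ∫(-2/(t**2 + 4)) dt.
Step 3. Evaluate the standard form [assuming t > -2]: now -log(t + 2) - log(t + 4) + ∫(-2/(t**2 + 4)) dt.
Step 4. Evaluate the standard form: now -log(t + 2) - log(t + 4) - atan(t/2).
Answer: -log(t + 2) - log(t + 4) - atan(t/2).


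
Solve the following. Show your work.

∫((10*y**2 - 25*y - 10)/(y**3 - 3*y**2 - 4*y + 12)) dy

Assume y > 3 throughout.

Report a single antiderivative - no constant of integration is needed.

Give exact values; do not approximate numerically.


Step 1. Decompose ∫((10*y**2 - 25*y - 10)/(y**3 - 3*y**2 - 4*y + 12)) dy by partial fractions, (10*y**2 - 25*y - 10)/(y**3 - 3*y**2 - 4*y + 12) = 4/(y + 2) + 5/(y - 2) + 1/(y - 3): now ∫(1/(y - 3)) dy + ∫(5/(y - 2)) dy + ∫(4/(y + 2)) dy.
Step 2. Evaluate the standard form [assuming y > -2]: now 4*log(y + 2) + ∫(1/(y - 3)) dy + ∫(5/(y - 2)) dy.
Step 3. Evaluate the standard form [assuming y > 3]: now log(y - 3) + 4*log(y + 2) + ∫(5/(y - 2)) dy.
Step 4. Evaluate the standard form [assuming y > 2]: now log(y - 3) + 5*log(y - 2) + 4*log(y + 2).
Answer: log(y - 3) + 5*log(y - 2) + 4*log(y + 2).


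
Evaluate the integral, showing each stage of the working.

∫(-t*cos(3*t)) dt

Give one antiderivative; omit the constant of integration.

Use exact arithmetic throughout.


Step 1. Integrate ∫(-t*cos(3*t)) dt by parts with u = t, dv = (-cos(3*t)) dt, so v = -sin(3*t)/3: now -t*sin(3*t)/3 + ∫(sin(3*t)/3) dt.
Step 2. Evaluate the standard form: now -t*sin(3*t)/3 - cos(3*t)/9.
Answer: -t*sin(3*t)/3 - cos(3*t)/9.


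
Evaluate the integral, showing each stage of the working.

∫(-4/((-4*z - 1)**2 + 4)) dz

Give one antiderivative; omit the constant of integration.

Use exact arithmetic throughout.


Step 1. Substitute u = -4*z - 1, turning ∫(-4/((-4*z - 1)**2 + 4)) dz into ∫(1/(u**2 + 4)) du: now ∫(1/(u**2 + 4)) du.
Step 2. Evaluate the standard form: now atan(u/2)/2.
Step 3. Substitute back u = -4*z - 1: now -atan(2*z + 1/2)/2.
Answer: -atan(2*z + 1/2)/2.


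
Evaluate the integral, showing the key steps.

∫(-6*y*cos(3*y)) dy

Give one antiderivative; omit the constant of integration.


Step 1. Integrate ∫(-6*y*cos(3*y)) dy by parts with u = y, dv = (-6*cos(3*y)) dy, so v = -2*sin(3*y): now -2*y*sin(3*y) + ∫(2*sin(3*y)) dy.
Step 2. Evaluate the standard form: now -2*y*sin(3*y) - 2*cos(3*y)/3.
Answer: -2*y*sin(3*y) - 2*cos(3*y)/3.


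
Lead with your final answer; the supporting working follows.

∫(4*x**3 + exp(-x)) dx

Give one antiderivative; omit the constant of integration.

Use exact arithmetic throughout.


The answer is x**4 - exp(-x).
Step 1. Rewrite: now ∫(4*x**3) dx + ∫(exp(-x)) dx.
Step 2. Evaluate the standard form: now x**4 + ∫(exp(-x)) dx.
Step 3. Evaluate the standard form: now x**4 - exp(-x).
Answer: x**4 - exp(-x).


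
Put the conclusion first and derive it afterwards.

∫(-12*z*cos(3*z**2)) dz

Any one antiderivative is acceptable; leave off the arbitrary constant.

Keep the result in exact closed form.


The answer is -2*sin(3*z**2).
Step 1. Substitute u = z**2, turning ∫(-12*z*cos(3*z**2)) dz into ∫(-6*cos(3*u)) du: now ∫(-6*cos(3*u)) du.
Step 2. Evaluate the standard form: now -2*sin(3*u).
Step 3. Substitute back u = z**2: now -2*sin(3*z**2).
Answer: -2*sin(3*z**2).


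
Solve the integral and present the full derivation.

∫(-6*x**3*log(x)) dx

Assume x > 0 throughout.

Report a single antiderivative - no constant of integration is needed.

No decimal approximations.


Step 1. Integrate ∫(-6*x**3*log(x)) dx by parts with u = log(x), dv = (-6*x**3) dx, so v = -3*x**4/2 [assuming x > 0]: now -3*x**4*log(x)/2 + ∫(3*x**3/2) dx.
Step 2. Evaluate the standard form: now -3*x**4*log(x)/2 + 3*x**4/8.
Answer: -3*x**4*log(x)/2 + 3*x**4/8.


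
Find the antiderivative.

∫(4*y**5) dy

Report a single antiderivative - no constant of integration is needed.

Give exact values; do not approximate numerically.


Answer: 2*y**6/3.


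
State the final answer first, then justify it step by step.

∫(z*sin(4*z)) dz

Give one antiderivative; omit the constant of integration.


The answer is -z*cos(4*z)/4 + sin(4*z)/16.
Step 1. Integrate ∫(z*sin(4*z)) dz by parts with u = z, dv = (sin(4*z)) dz, so v = -cos(4*z)/4: now -z*cos(4*z)/4 + ∫(cos(4*z)/4) dz.
Step 2. Evaluate the standard form: now -z*cos(4*z)/4 + sin(4*z)/16.
Answer: -z*cos(4*z)/4 + sin(4*z)/16.


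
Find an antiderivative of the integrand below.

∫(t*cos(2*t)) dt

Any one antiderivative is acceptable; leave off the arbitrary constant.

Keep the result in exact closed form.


Answer: t*sin(2*t)/2 + cos(2*t)/4.


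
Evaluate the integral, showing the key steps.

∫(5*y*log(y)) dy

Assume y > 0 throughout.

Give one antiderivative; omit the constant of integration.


Step 1. Integrate ∫(5*y*log(y)) dy by parts with u = log(y), dv = (5*y) dy, so v = 5*y**2/2 [assuming y > 0]: now 5*y**2*log(y)/2 + ∫(-5*y/2) dy.
Step 2. Evaluate the standard form: now 5*y**2*log(y)/2 - 5*y**2/4.
Answer: 5*y**2*log(y)/2 - 5*y**2/4.


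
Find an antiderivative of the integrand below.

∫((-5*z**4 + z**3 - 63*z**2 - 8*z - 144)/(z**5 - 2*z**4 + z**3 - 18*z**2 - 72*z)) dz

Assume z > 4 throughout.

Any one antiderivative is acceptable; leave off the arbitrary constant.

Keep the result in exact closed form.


Answer: 2*log(z) - 4*log(z - 4) - 3*log(z + 2) + atan(z/3)/3.


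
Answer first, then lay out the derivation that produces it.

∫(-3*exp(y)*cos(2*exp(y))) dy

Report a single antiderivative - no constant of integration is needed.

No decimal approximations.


The answer is -3*sin(2*exp(y))/2.
Step 1. Substitute u = exp(y), turning ∫(-3*exp(y)*cos(2*exp(y))) dy into ∫(-3*cos(2*u)) du: now ∫(-3*cos(2*u)) du.
Step 2. Evaluate the standard form: now -3*sin(2*u)/2.
Step 3. Substitute back u = exp(y): now -3*sin(2*exp(y))/2.
Answer: -3*sin(2*exp(y))/2.


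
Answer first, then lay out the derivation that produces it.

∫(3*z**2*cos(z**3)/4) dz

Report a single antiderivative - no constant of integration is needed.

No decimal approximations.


The answer is sin(z**3)/4.
Step 1. Substitute u = z**3, turning ∫(3*z**2*cos(z**3)/4) dz into ∫(cos(u)/4) du: now ∫(cos(u)/4) du.
Step 2. Evaluate the standard form: now sin(u)/4.
Step 3. Substitute back u = z**3: now sin(z**3)/4.
Answer: sin(z**3)/4.


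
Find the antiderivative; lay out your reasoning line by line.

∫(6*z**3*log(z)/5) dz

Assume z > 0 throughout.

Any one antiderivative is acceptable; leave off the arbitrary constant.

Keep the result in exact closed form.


Step 1. Integrate ∫(6*z**3*log(z)/5) dz by parts with u = log(z), dv = (6*z**3/5) dz, so v = 3*z**4/10 [assuming z > 0]: now 3*z**4*log(z)/10 + ∫(-3*z**3/10) dz.
Step 2. Evaluate the standard form: now 3*z**4*log(z)/10 - 3*z**4/40.
Answer: 3*z**4*log(z)/10 - 3*z**4/40.


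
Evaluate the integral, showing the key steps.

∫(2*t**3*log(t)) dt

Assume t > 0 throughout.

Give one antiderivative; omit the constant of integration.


Step 1. Integrate ∫(2*t**3*log(t)) dt by parts with u = log(t), dv = (2*t**3) dt, so v = t**4/2 [assuming t > 0]: now t**4*log(t)/2 + ∫(-t**3/2) dt.
Step 2. Evaluate the standard form: now t**4*log(t)/2 - t**4/8.
Answer: t**4*log(t)/2 - t**4/8.


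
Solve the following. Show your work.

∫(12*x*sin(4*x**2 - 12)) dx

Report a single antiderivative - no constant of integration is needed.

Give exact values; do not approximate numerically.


Step 1. Substitute u = x**2 - 3, turning ∫(12*x*sin(4*x**2 - 12)) dx into ∫(6*sin(4*u)) du: now ∫(6*sin(4*u)) du.
Step 2. Evaluate the standard form: now -3*cos(4*u)/2.
Step 3. Substitute back u = x**2 - 3: now -3*cos(4*x**2 - 12)/2.
Answer: -3*cos(4*x**2 - 12)/2.


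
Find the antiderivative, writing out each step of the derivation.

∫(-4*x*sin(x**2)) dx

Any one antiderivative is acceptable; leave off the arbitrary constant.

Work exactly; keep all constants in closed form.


Step 1. Substitute u = x**2, turning ∫(-4*x*sin(x**2)) dx into ∫(-2*sin(u)) du: now ∫(-2*sin(u)) du.
Step 2. Evaluate the standard form: now 2*cos(u).
Step 3. Substitute back u = x**2: now 2*cos(x**2).
Answer: 2*cos(x**2).


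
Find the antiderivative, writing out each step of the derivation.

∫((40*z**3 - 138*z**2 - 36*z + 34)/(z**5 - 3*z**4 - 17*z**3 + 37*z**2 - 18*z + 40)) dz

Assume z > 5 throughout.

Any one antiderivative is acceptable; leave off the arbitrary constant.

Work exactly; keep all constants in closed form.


Step 1. Decompose ∫((40*z**3 - 138*z**2 - 36*z + 34)/(z**5 - 3*z**4 - 17*z**3 + 37*z**2 - 18*z + 40)) dz by partial fractions, (40*z**3 - 138*z**2 - 36*z + 34)/(z**5 - 3*z**4 - 17*z**3 + 37*z**2 - 18*z + 40) = 4/(z**2 + 1) - 5/(z + 4) + 3/(z - 2) + 2/(z - 5): now ∫(2/(z - 5)) dz + ∫(3/(z - 2)) dz + ∫(-5/(z + 4)) dz + ∫(4/(z**2 + 1)) dz.
Step 2. Evaluate the standard form [assuming z > 2]: now 3*log(z - 2) + ∫(2/(z - 5)) dz + ∫(-5/(z + 4)) dz + ∫(4/(z**2 + 1)) dz.
Step 3. Evaluate the standard form [assuming z > -4]: now 3*log(z - 2) - 5*log(z + 4) + ∫(2/(z - 5)) dz + ∫(4/(z**2 + 1)) dz.
Step 4. Evaluate the standard form [assuming z > 5]: now 2*log(z - 5) + 3*log(z - 2) - 5*log(z + 4) + ∫(4/(z**2 + 1)) dz.
Step 5. Evaluate the standard form: now 2*log(z - 5) + 3*log(z - 2) - 5*log(z + 4) + 4*atan(z).
Answer: 2*log(z - 5) + 3*log(z - 2) - 5*log(z + 4) + 4*atan(z).


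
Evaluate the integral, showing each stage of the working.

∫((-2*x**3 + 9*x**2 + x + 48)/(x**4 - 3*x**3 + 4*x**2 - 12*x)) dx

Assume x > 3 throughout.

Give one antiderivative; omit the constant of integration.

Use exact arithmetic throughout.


Step 1. Decompose ∫((-2*x**3 + 9*x**2 + x + 48)/(x**4 - 3*x**3 + 4*x**2 - 12*x)) dx by partial fractions, (-2*x**3 + 9*x**2 + x + 48)/(x**4 - 3*x**3 + 4*x**2 - 12*x) = -3/(x**2 + 4) + 2/(x - 3) - 4/x: now ∫(-4/x) dx + ∫(2/(x - 3)) dx + ∫(-3/(x**2 + 4)) dx.
Step 2. Evaluate the standard form [assuming x > 3]: now 2*log(x - 3) + ∫(-4/x) dx + ∫(-3/(x**2 + 4)) dx.
Step 3. Evaluate the standard form [assuming x > 0]: now -4*log(x) + 2*log(x - 3) + ∫(-3/(x**2 + 4)) dx.
Step 4. Evaluate the standard form: now -4*log(x) + 2*log(x - 3) - 3*atan(x/2)/2.
Answer: -4*log(x) + 2*log(x - 3) - 3*atan(x/2)/2.


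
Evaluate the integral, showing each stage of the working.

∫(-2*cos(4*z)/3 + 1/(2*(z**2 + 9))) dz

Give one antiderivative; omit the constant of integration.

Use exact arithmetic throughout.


Step 1. Rewrite: now ∫(1/(2*(z**2 + 9))) dz + ∫(-2*cos(4*z)/3) dz.
Step 2. Evaluate the standard form: now atan(z/3)/6 + ∫(-2*cos(4*z)/3) dz.
Step 3. Evaluate the standard form: now -sin(4*z)/6 + atan(z/3)/6.
Answer: -sin(4*z)/6 + atan(z/3)/6.


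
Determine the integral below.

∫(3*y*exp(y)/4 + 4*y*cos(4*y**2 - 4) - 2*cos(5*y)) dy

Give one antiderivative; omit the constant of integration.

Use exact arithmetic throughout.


Answer: 3*y*exp(y)/4 - 3*exp(y)/4 - 2*sin(5*y)/5 + sin(4*y**2 - 4)/2.


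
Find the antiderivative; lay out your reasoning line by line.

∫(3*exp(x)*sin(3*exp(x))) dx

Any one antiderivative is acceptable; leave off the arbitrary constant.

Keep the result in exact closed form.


Step 1. Substitute u = exp(x), turning ∫(3*exp(x)*sin(3*exp(x))) dx into ∫(3*sin(3*u)) du: now ∫(3*sin(3*u)) du.
Step 2. Evaluate the standard form: now -cos(3*u).
Step 3. Substitute back u = exp(x): now -cos(3*exp(x)).
Answer: -cos(3*exp(x)).


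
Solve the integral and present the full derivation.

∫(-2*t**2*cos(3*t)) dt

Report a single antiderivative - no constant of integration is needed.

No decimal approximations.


Step 1. Integrate ∫(-2*t**2*cos(3*t)) dt by parts with u = t**2, dv = (-2*cos(3*t)) dt, so v = -2*sin(3*t)/3: now -2*t**2*sin(3*t)/3 + ∫(4*t*sin(3*t)/3) dt.
Step 2. Integrate ∫(4*t*sin(3*t)/3) dt by parts with u = t, dv = (4*sin(3*t)/3) dt, so v = -4*cos(3*t)/9: now -2*t**2*sin(3*t)/3 - 4*t*cos(3*t)/9 + ∫(4*cos(3*t)/9) dt.
Step 3. Evaluate the standard form: now -2*t**2*sin(3*t)/3 - 4*t*cos(3*t)/9 + 4*sin(3*t)/27.
Answer: -2*t**2*sin(3*t)/3 - 4*t*cos(3*t)/9 + 4*sin(3*t)/27.


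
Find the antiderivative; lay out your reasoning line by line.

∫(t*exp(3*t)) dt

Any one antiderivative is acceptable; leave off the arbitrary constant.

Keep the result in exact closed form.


Step 1. Integrate ∫(t*exp(3*t)) dt by parts with u = t, dv = (exp(3*t)) dt, so v = exp(3*t)/3: now t*exp(3*t)/3 + ∫(-exp(3*t)/3) dt.
Step 2. Evaluate the standard form: now t*exp(3*t)/3 - exp(3*t)/9.
Answer: t*exp(3*t)/3 - exp(3*t)/9.


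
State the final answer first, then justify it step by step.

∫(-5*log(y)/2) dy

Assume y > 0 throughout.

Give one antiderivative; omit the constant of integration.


The answer is -5*y*log(y)/2 + 5*y/2.
Step 1. Integrate ∫(-5*log(y)/2) dy by parts with u = log(y), dv = (-5/2) dy, so v = -5*y/2 [assuming y > 0]: now -5*y*log(y)/2 + ∫(5/2) dy.
Step 2. Evaluate the standard form: now -5*y*log(y)/2 + 5*y/2.
Answer: -5*y*log(y)/2 + 5*y/2.


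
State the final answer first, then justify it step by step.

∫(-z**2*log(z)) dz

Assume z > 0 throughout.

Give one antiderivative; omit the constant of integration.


The answer is -z**3*log(z)/3 + z**3/9.
Step 1. Integrate ∫(-z**2*log(z)) dz by parts with u = log(z), dv = (-z**2) dz, so v = -z**3/3 [assuming z > 0]: now -z**3*log(z)/3 + ∫(z**2/3) dz.
Step 2. Evaluate the standard form: now -z**3*log(z)/3 + z**3/9.
Answer: -z**3*log(z)/3 + z**3/9.


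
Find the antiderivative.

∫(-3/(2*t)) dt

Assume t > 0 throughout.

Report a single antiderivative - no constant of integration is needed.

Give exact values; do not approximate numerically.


Answer: -3*log(t)/2.


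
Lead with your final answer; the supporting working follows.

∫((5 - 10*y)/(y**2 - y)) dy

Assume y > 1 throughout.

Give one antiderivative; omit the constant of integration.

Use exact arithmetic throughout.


The answer is -5*log(y) - 5*log(y - 1).
Step 1. Decompose ∫((5 - 10*y)/(y**2 - y)) dy by partial fractions, (5 - 10*y)/(y**2 - y) = -5/(y - 1) - 5/y: now ∫(-5/y) dy + ∫(-5/(y - 1)) dy.
Step 2. Evaluate the standard form [assuming y > 0]: now -5*log(y) + ∫(-5/(y - 1)) dy.
Step 3. Evaluate the standard form [assuming y > 1]: now -5*log(y) - 5*log(y - 1).
Answer: -5*log(y) - 5*log(y - 1).
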